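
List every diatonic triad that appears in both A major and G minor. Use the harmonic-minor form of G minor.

Triads in A major: A (I), Bm (ii), C#m (iii), D (IV), E (V), F#m (vi), G#dim (vii°).
Triads in G minor (harmonic minor): Gm (i), Adim (ii°), Bbaug (III+), Cm (iv), D (V), Eb (VI), F#dim (vii°).
Shared triads with their functions: D (IV in A major, V in G minor).

D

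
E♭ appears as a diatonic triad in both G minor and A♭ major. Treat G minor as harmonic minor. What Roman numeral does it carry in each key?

VI in G minor; V in A♭ major

The scale of G minor (harmonic minor) is G A B♭ C D E♭ F♯; E♭ is degree 6, and the triad built there (E♭-G-B♭) is major, so it is VI.
The scale of A♭ major is A♭ B♭ C D♭ E♭ F G; E♭ is degree 5, and the triad built there (E♭-G-B♭) is major, so it is V.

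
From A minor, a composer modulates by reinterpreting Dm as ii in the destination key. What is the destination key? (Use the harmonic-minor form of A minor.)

The numeral ii denotes a minor triad on scale degree 2. With D on degree 2, the tonic of the new key is C.
Degree 2 carries a minor triad in major keys, so the destination is C major.
Check: the diatonic triads of C major are C (I), Dm (ii), Em (iii), F (IV), G (V), Am (vi), Bdim (vii°) — Dm is indeed ii.

C major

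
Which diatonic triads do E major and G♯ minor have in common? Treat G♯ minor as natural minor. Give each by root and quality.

E, G♯m, B, C♯m

Triads in E major: E (I), F♯m (ii), G♯m (iii), A (IV), B (V), C♯m (vi), D♯dim (vii°).
Triads in G♯ minor (natural minor): G♯m (i), A♯dim (ii°), B (III), C♯m (iv), D♯m (v), E (VI), F♯ (VII).
Shared triads with their functions: E (I in E major, VI in G♯ minor); G♯m (iii in E major, i in G♯ minor); B (V in E major, III in G♯ minor); C♯m (vi in E major, iv in G♯ minor).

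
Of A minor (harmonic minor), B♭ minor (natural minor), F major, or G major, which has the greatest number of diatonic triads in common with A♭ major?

Triads of A♭ major: A♭ (I), B♭m (ii), Cm (iii), D♭ (IV), E♭ (V), Fm (vi), Gdim (vii°).
A minor (harmonic minor) shares 0: none.
B♭ minor (natural minor) shares 4: A♭, B♭m, D♭, Fm.
F major shares 0: none.
G major shares 0: none.
The most common triads (4) are shared with B♭ minor.

B♭ minor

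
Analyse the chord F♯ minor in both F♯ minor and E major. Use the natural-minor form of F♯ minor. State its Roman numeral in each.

i in F♯ minor; ii in E major

The scale of F♯ minor (natural minor) is F♯ G♯ A B C♯ D E; F♯ is degree 1, and the triad built there (F♯-A-C♯) is minor, so it is i.
The scale of E major is E F♯ G♯ A B C♯ D♯; F♯ is degree 2, and the triad built there (F♯-A-C♯) is minor, so it is ii.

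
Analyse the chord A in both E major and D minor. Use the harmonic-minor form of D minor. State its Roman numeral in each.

IV in E major; V in D minor

The scale of E major is E F# G# A B C# D#; A is degree 4, and the triad built there (A-C#-E) is major, so it is IV.
The scale of D minor (harmonic minor) is D E F G A Bb C#; A is degree 5, and the triad built there (A-C#-E) is major, so it is V.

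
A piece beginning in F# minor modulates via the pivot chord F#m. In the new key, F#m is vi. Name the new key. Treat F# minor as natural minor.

A major

The numeral vi denotes a minor triad on scale degree 6. With F# on degree 6, the tonic of the new key is A.
Degree 6 carries a minor triad in major keys, so the destination is A major.
Check: the diatonic triads of A major are A (I), Bm (ii), C#m (iii), D (IV), E (V), F#m (vi), G#dim (vii°) — F#m is indeed vi.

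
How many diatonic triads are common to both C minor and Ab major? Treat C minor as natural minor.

Diatonic triads of C minor (natural minor): Cm (i), Ddim (ii°), Eb (III), Fm (iv), Gm (v), Ab (VI), Bb (VII).
Diatonic triads of Ab major: Ab (I), Bbm (ii), Cm (iii), Db (IV), Eb (V), Fm (vi), Gdim (vii°).
Matching root and quality in both lists: Cm, Eb, Fm, Ab.
That gives 4 common triads.

4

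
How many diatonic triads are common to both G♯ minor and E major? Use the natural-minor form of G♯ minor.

Diatonic triads of G♯ minor (natural minor): G♯m (i), A♯dim (ii°), B (III), C♯m (iv), D♯m (v), E (VI), F♯ (VII).
Diatonic triads of E major: E (I), F♯m (ii), G♯m (iii), A (IV), B (V), C♯m (vi), D♯dim (vii°).
Matching root and quality in both lists: G♯m, B, C♯m, E.
That gives 4 common triads.

4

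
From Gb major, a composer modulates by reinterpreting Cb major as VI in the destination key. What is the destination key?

Eb minor

The numeral VI denotes a major triad on scale degree 6. With Cb on degree 6, the tonic of the new key is Eb.
Degree 6 carries a major triad in minor keys, so the destination is Eb minor.
Check: the diatonic triads of Eb minor (natural minor) are Ebm (i), Fdim (ii°), Gb (III), Abm (iv), Bbm (v), Cb (VI), Db (VII) — Cb major is indeed VI.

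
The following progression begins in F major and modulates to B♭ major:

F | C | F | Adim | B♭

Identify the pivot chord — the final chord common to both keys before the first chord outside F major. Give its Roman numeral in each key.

F — I in F major, V in B♭ major

Chords diatonic to F major: F, Gm, Am, B♭, C, Dm, Edim.
Reading the progression, the first chord not in that set is Adim, so the modulation leaves F major there.
The chord immediately before Adim is F, which is diatonic to both keys: I in F major and V in B♭ major.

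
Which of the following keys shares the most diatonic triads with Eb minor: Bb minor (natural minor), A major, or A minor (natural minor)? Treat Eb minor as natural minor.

Triads of Eb minor (natural minor): Ebm (i), Fdim (ii°), Gb (III), Abm (iv), Bbm (v), Cb (VI), Db (VII).
Bb minor (natural minor) shares 4: Ebm, Gb, Bbm, Db.
A major shares 0: none.
A minor (natural minor) shares 0: none.
The most common triads (4) are shared with Bb minor.

Bb minor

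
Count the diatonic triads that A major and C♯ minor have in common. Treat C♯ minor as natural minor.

4

Diatonic triads of A major: A (I), Bm (ii), C♯m (iii), D (IV), E (V), F♯m (vi), G♯dim (vii°).
Diatonic triads of C♯ minor (natural minor): C♯m (i), D♯dim (ii°), E (III), F♯m (iv), G♯m (v), A (VI), B (VII).
Matching root and quality in both lists: A, C♯m, E, F♯m.
That gives 4 common triads.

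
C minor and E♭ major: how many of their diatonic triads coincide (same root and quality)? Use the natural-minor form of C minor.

Diatonic triads of C minor (natural minor): Cm (i), Ddim (ii°), E♭ (III), Fm (iv), Gm (v), A♭ (VI), B♭ (VII).
Diatonic triads of E♭ major: E♭ (I), Fm (ii), Gm (iii), A♭ (IV), B♭ (V), Cm (vi), Ddim (vii°).
Matching root and quality in both lists: Cm, Ddim, E♭, Fm, Gm, A♭, B♭.
That gives 7 common triads.

7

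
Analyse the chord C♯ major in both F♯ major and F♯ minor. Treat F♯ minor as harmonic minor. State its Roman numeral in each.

V in F♯ major; V in F♯ minor

The scale of F♯ major is F♯ G♯ A♯ B C♯ D♯ E♯; C♯ is degree 5, and the triad built there (C♯-E♯-G♯) is major, so it is V.
The scale of F♯ minor (harmonic minor) is F♯ G♯ A B C♯ D E♯; C♯ is degree 5, and the triad built there (C♯-E♯-G♯) is major, so it is V.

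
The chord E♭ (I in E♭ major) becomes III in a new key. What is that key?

C minor

The numeral III denotes a major triad on scale degree 3. With E♭ on degree 3, the tonic of the new key is C.
Degree 3 carries a major triad in natural-minor keys, so the destination is C minor.
Check: the diatonic triads of C minor (natural minor) are Cm (i), Ddim (ii°), E♭ (III), Fm (iv), Gm (v), A♭ (VI), B♭ (VII) — E♭ is indeed III.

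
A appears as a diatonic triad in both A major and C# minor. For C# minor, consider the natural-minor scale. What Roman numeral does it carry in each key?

I in A major; VI in C# minor

The scale of A major is A B C# D E F# G#; A is degree 1, and the triad built there (A-C#-E) is major, so it is I.
The scale of C# minor (natural minor) is C# D# E F# G# A B; A is degree 6, and the triad built there (A-C#-E) is major, so it is VI.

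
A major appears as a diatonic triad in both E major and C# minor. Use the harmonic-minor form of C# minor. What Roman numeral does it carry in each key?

The scale of E major is E F# G# A B C# D#; A is degree 4, and the triad built there (A-C#-E) is major, so it is IV.
The scale of C# minor (harmonic minor) is C# D# E F# G# A B#; A is degree 6, and the triad built there (A-C#-E) is major, so it is VI.

IV in E major; VI in C# minor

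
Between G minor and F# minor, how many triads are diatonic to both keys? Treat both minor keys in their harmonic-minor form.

Diatonic triads of G minor (harmonic minor): G minor (i), A diminished (ii°), Bb augmented (III+), C minor (iv), D major (V), Eb major (VI), F# diminished (vii°).
Diatonic triads of F# minor (harmonic minor): F# minor (i), G# diminished (ii°), A augmented (III+), B minor (iv), C# major (V), D major (VI), E# diminished (vii°).
Matching root and quality in both lists: D major.
That gives 1 common triad.

1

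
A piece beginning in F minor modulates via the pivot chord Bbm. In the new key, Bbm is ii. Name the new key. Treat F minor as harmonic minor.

The numeral ii denotes a minor triad on scale degree 2. With Bb on degree 2, the tonic of the new key is Ab.
Degree 2 carries a minor triad in major keys, so the destination is Ab major.
Check: the diatonic triads of Ab major are Ab (I), Bbm (ii), Cm (iii), Db (IV), Eb (V), Fm (vi), Gdim (vii°) — Bbm is indeed ii.

Ab major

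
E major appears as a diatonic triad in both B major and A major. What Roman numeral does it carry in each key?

The scale of B major is B C# D# E F# G# A#; E is degree 4, and the triad built there (E-G#-B) is major, so it is IV.
The scale of A major is A B C# D E F# G#; E is degree 5, and the triad built there (E-G#-B) is major, so it is V.

IV in B major; V in A major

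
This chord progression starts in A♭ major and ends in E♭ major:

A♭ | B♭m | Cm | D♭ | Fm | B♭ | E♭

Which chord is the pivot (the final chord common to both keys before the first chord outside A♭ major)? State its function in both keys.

Chords diatonic to A♭ major: A♭, B♭m, Cm, D♭, E♭, Fm, Gdim.
Reading the progression, the first chord not in that set is B♭, so the modulation leaves A♭ major there.
The chord immediately before B♭ is Fm, which is diatonic to both keys: vi in A♭ major and ii in E♭ major.

Fm — vi in A♭ major, ii in E♭ major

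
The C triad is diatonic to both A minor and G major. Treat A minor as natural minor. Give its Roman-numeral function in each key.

The scale of A minor (natural minor) is A B C D E F G; C is degree 3, and the triad built there (C-E-G) is major, so it is III.
The scale of G major is G A B C D E F#; C is degree 4, and the triad built there (C-E-G) is major, so it is IV.

III in A minor; IV in G major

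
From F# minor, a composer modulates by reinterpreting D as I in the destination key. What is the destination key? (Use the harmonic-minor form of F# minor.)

D major

The numeral I denotes a major triad on scale degree 1. With D on degree 1, the tonic of the new key is D.
Degree 1 carries a major triad in major keys, so the destination is D major.
Check: the diatonic triads of D major are D (I), Em (ii), F#m (iii), G (IV), A (V), Bm (vi), C#dim (vii°) — D is indeed I.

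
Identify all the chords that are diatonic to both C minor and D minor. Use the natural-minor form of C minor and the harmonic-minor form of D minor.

Gm, Bb

Triads in C minor (natural minor): Cm (i), Ddim (ii°), Eb (III), Fm (iv), Gm (v), Ab (VI), Bb (VII).
Triads in D minor (harmonic minor): Dm (i), Edim (ii°), Faug (III+), Gm (iv), A (V), Bb (VI), C#dim (vii°).
Shared triads with their functions: Gm (v in C minor, iv in D minor); Bb (VII in C minor, VI in D minor).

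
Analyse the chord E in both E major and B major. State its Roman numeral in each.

I in E major; IV in B major

The scale of E major is E F# G# A B C# D#; E is degree 1, and the triad built there (E-G#-B) is major, so it is I.
The scale of B major is B C# D# E F# G# A#; E is degree 4, and the triad built there (E-G#-B) is major, so it is IV.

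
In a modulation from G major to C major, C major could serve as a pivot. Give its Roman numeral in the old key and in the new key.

The scale of G major is G A B C D E F#; C is degree 4, and the triad built there (C-E-G) is major, so it is IV.
The scale of C major is C D E F G A B; C is degree 1, and the triad built there (C-E-G) is major, so it is I.

IV in G major; I in C major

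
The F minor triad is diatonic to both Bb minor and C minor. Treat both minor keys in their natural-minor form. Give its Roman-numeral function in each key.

The scale of Bb minor (natural minor) is Bb C Db Eb F Gb Ab; F is degree 5, and the triad built there (F-Ab-C) is minor, so it is v.
The scale of C minor (natural minor) is C D Eb F G Ab Bb; F is degree 4, and the triad built there (F-Ab-C) is minor, so it is iv.

v in Bb minor; iv in C minor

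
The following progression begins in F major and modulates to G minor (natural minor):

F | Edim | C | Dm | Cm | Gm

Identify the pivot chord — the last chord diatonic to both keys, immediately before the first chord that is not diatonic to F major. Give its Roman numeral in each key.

Dm — vi in F major, v in G minor

Chords diatonic to F major: F, Gm, Am, Bb, C, Dm, Edim.
Reading the progression, the first chord not in that set is Cm, so the modulation leaves F major there.
The chord immediately before Cm is Dm, which is diatonic to both keys: vi in F major and v in G minor.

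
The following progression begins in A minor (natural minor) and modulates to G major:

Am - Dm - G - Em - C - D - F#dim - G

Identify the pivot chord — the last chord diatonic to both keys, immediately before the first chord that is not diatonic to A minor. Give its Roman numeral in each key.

C — III in A minor, IV in G major

Chords diatonic to A minor: Am, Bdim, C, Dm, Em, F, G.
Reading the progression, the first chord not in that set is D, so the modulation leaves A minor there.
The chord immediately before D is C, which is diatonic to both keys: III in A minor and IV in G major.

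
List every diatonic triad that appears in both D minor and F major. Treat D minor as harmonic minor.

Dm, Edim, Gm, Bb

Triads in D minor (harmonic minor): D minor (i), E diminished (ii°), F augmented (III+), G minor (iv), A major (V), Bb major (VI), C# diminished (vii°).
Triads in F major: F major (I), G minor (ii), A minor (iii), Bb major (IV), C major (V), D minor (vi), E diminished (vii°).
Shared triads with their functions: D minor (i in D minor, vi in F major); E diminished (ii° in D minor, vii° in F major); G minor (iv in D minor, ii in F major); Bb major (VI in D minor, IV in F major).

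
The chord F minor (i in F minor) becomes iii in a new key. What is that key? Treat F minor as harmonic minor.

Db major

The numeral iii denotes a minor triad on scale degree 3. With F on degree 3, the tonic of the new key is Db.
Degree 3 carries a minor triad in major keys, so the destination is Db major.
Check: the diatonic triads of Db major are Db (I), Ebm (ii), Fm (iii), Gb (IV), Ab (V), Bbm (vi), Cdim (vii°) — F minor is indeed iii.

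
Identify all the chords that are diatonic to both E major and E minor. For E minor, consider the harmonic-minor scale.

Triads in E major: E (I), F#m (ii), G#m (iii), A (IV), B (V), C#m (vi), D#dim (vii°).
Triads in E minor (harmonic minor): Em (i), F#dim (ii°), Gaug (III+), Am (iv), B (V), C (VI), D#dim (vii°).
Shared triads with their functions: B (V in E major, V in E minor); D#dim (vii° in E major, vii° in E minor).

B, D#dim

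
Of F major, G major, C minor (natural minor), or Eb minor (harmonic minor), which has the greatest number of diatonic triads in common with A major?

Triads of A major: A major (I), B minor (ii), C# minor (iii), D major (IV), E major (V), F# minor (vi), G# diminished (vii°).
F major shares 0: none.
G major shares 2: Bm, D.
C minor (natural minor) shares 0: none.
Eb minor (harmonic minor) shares 0: none.
The most common triads (2) are shared with G major.

G major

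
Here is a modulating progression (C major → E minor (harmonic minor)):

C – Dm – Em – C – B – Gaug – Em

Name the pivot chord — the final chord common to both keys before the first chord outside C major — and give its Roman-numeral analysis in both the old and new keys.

C — I in C major, VI in E minor

Chords diatonic to C major: C, Dm, Em, F, G, Am, Bdim.
Reading the progression, the first chord not in that set is B, so the modulation leaves C major there.
The chord immediately before B is C, which is diatonic to both keys: I in C major and VI in E minor.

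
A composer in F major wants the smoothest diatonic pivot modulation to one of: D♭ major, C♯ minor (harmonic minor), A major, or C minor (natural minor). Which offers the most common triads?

Triads of F major: F major (I), G minor (ii), A minor (iii), B♭ major (IV), C major (V), D minor (vi), E diminished (vii°).
D♭ major shares 0: none.
C♯ minor (harmonic minor) shares 0: none.
A major shares 0: none.
C minor (natural minor) shares 2: Gm, B♭.
The most common triads (2) are shared with C minor.

C minor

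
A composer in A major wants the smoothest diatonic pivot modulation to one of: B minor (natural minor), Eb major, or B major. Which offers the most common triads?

B minor

Triads of A major: A (I), Bm (ii), C#m (iii), D (IV), E (V), F#m (vi), G#dim (vii°).
B minor (natural minor) shares 4: A, Bm, D, F#m.
Eb major shares 0: none.
B major shares 2: C#m, E.
The most common triads (4) are shared with B minor.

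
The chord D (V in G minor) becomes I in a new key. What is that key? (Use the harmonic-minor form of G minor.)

The numeral I denotes a major triad on scale degree 1. With D on degree 1, the tonic of the new key is D.
Degree 1 carries a major triad in major keys, so the destination is D major.
Check: the diatonic triads of D major are D (I), Em (ii), F#m (iii), G (IV), A (V), Bm (vi), C#dim (vii°) — D is indeed I.

D major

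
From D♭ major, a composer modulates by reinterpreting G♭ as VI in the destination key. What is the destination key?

The numeral VI denotes a major triad on scale degree 6. With G♭ on degree 6, the tonic of the new key is B♭.
Degree 6 carries a major triad in minor keys, so the destination is B♭ minor.
Check: the diatonic triads of B♭ minor (natural minor) are B♭m (i), Cdim (ii°), D♭ (III), E♭m (iv), Fm (v), G♭ (VI), A♭ (VII) — G♭ is indeed VI.

B♭ minor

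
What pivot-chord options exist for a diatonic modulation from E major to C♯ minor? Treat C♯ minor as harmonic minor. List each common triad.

F♯m, A, C♯m, D♯dim

Triads in E major: E (I), F♯m (ii), G♯m (iii), A (IV), B (V), C♯m (vi), D♯dim (vii°).
Triads in C♯ minor (harmonic minor): C♯m (i), D♯dim (ii°), Eaug (III+), F♯m (iv), G♯ (V), A (VI), B♯dim (vii°).
Shared triads with their functions: F♯m (ii in E major, iv in C♯ minor); A (IV in E major, VI in C♯ minor); C♯m (vi in E major, i in C♯ minor); D♯dim (vii° in E major, ii° in C♯ minor).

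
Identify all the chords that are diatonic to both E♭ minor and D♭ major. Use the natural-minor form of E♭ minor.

Triads in E♭ minor (natural minor): E♭m (i), Fdim (ii°), G♭ (III), A♭m (iv), B♭m (v), C♭ (VI), D♭ (VII).
Triads in D♭ major: D♭ (I), E♭m (ii), Fm (iii), G♭ (IV), A♭ (V), B♭m (vi), Cdim (vii°).
Shared triads with their functions: E♭m (i in E♭ minor, ii in D♭ major); G♭ (III in E♭ minor, IV in D♭ major); B♭m (v in E♭ minor, vi in D♭ major); D♭ (VII in E♭ minor, I in D♭ major).

E♭m, G♭, B♭m, D♭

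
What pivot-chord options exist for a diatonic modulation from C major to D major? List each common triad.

Em, G

Triads in C major: C (I), Dm (ii), Em (iii), F (IV), G (V), Am (vi), Bdim (vii°).
Triads in D major: D (I), Em (ii), F♯m (iii), G (IV), A (V), Bm (vi), C♯dim (vii°).
Shared triads with their functions: Em (iii in C major, ii in D major); G (V in C major, IV in D major).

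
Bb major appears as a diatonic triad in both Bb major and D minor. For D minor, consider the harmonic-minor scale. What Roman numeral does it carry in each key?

I in Bb major; VI in D minor

The scale of Bb major is Bb C D Eb F G A; Bb is degree 1, and the triad built there (Bb-D-F) is major, so it is I.
The scale of D minor (harmonic minor) is D E F G A Bb C#; Bb is degree 6, and the triad built there (Bb-D-F) is major, so it is VI.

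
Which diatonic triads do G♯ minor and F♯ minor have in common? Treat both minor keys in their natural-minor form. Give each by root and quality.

Triads in G♯ minor (natural minor): G♯ minor (i), A♯ diminished (ii°), B major (III), C♯ minor (iv), D♯ minor (v), E major (VI), F♯ major (VII).
Triads in F♯ minor (natural minor): F♯ minor (i), G♯ diminished (ii°), A major (III), B minor (iv), C♯ minor (v), D major (VI), E major (VII).
Shared triads with their functions: C♯ minor (iv in G♯ minor, v in F♯ minor); E major (VI in G♯ minor, VII in F♯ minor).

C♯m, E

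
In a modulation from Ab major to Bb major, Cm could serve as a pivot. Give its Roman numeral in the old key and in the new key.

The scale of Ab major is Ab Bb C Db Eb F G; C is degree 3, and the triad built there (C-Eb-G) is minor, so it is iii.
The scale of Bb major is Bb C D Eb F G A; C is degree 2, and the triad built there (C-Eb-G) is minor, so it is ii.

iii in Ab major; ii in Bb major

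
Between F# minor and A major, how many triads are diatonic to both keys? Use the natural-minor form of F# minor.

7

Diatonic triads of F# minor (natural minor): F#m (i), G#dim (ii°), A (III), Bm (iv), C#m (v), D (VI), E (VII).
Diatonic triads of A major: A (I), Bm (ii), C#m (iii), D (IV), E (V), F#m (vi), G#dim (vii°).
Matching root and quality in both lists: F#m, G#dim, A, Bm, C#m, D, E.
That gives 7 common triads.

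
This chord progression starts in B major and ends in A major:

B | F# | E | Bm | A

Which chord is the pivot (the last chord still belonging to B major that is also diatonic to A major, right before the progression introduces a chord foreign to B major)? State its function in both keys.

Chords diatonic to B major: B, C#m, D#m, E, F#, G#m, A#dim.
Reading the progression, the first chord not in that set is Bm, so the modulation leaves B major there.
The chord immediately before Bm is E, which is diatonic to both keys: IV in B major and V in A major.

E — IV in B major, V in A major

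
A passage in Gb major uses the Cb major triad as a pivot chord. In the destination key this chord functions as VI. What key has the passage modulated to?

Eb minor

The numeral VI denotes a major triad on scale degree 6. With Cb on degree 6, the tonic of the new key is Eb.
Degree 6 carries a major triad in minor keys, so the destination is Eb minor.
Check: the diatonic triads of Eb minor (natural minor) are Ebm (i), Fdim (ii°), Gb (III), Abm (iv), Bbm (v), Cb (VI), Db (VII) — Cb major is indeed VI.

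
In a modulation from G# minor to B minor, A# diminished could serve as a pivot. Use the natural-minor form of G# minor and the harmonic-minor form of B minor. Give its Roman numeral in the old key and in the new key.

ii° in G# minor; vii° in B minor

The scale of G# minor (natural minor) is G# A# B C# D# E F#; A# is degree 2, and the triad built there (A#-C#-E) is diminished, so it is ii°.
The scale of B minor (harmonic minor) is B C# D E F# G A#; A# is degree 7, and the triad built there (A#-C#-E) is diminished, so it is vii°.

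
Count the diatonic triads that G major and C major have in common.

Diatonic triads of G major: G (I), Am (ii), Bm (iii), C (IV), D (V), Em (vi), F#dim (vii°).
Diatonic triads of C major: C (I), Dm (ii), Em (iii), F (IV), G (V), Am (vi), Bdim (vii°).
Matching root and quality in both lists: G, Am, C, Em.
That gives 4 common triads.

4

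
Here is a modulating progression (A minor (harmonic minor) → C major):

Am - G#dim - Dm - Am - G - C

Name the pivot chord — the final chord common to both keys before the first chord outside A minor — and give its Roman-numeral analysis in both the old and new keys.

Chords diatonic to A minor: Am, Bdim, Caug, Dm, E, F, G#dim.
Reading the progression, the first chord not in that set is G, so the modulation leaves A minor there.
The chord immediately before G is Am, which is diatonic to both keys: i in A minor and vi in C major.

Am — i in A minor, vi in C major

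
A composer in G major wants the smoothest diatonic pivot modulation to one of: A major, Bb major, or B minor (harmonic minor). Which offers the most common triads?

Triads of G major: G major (I), A minor (ii), B minor (iii), C major (IV), D major (V), E minor (vi), F# diminished (vii°).
A major shares 2: Bm, D.
Bb major shares 0: none.
B minor (harmonic minor) shares 3: G, Bm, Em.
The most common triads (3) are shared with B minor.

B minor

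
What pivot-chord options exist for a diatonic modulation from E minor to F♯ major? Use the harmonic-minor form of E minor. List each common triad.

B

Triads in E minor (harmonic minor): Em (i), F♯dim (ii°), Gaug (III+), Am (iv), B (V), C (VI), D♯dim (vii°).
Triads in F♯ major: F♯ (I), G♯m (ii), A♯m (iii), B (IV), C♯ (V), D♯m (vi), E♯dim (vii°).
Shared triads with their functions: B (V in E minor, IV in F♯ major).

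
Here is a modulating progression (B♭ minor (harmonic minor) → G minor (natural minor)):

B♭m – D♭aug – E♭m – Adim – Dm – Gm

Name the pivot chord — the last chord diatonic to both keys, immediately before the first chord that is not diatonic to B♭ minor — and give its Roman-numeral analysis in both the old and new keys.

Chords diatonic to B♭ minor: B♭m, Cdim, D♭aug, E♭m, F, G♭, Adim.
Reading the progression, the first chord not in that set is Dm, so the modulation leaves B♭ minor there.
The chord immediately before Dm is Adim, which is diatonic to both keys: vii° in B♭ minor and ii° in G minor.

Adim — vii° in B♭ minor, ii° in G minor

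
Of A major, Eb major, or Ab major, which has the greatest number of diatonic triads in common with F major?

Eb major

Triads of F major: F major (I), G minor (ii), A minor (iii), Bb major (IV), C major (V), D minor (vi), E diminished (vii°).
A major shares 0: none.
Eb major shares 2: Gm, Bb.
Ab major shares 0: none.
The most common triads (2) are shared with Eb major.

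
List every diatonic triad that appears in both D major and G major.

Triads in D major: D (I), Em (ii), F#m (iii), G (IV), A (V), Bm (vi), C#dim (vii°).
Triads in G major: G (I), Am (ii), Bm (iii), C (IV), D (V), Em (vi), F#dim (vii°).
Shared triads with their functions: D (I in D major, V in G major); Em (ii in D major, vi in G major); G (IV in D major, I in G major); Bm (vi in D major, iii in G major).

D, Em, G, Bm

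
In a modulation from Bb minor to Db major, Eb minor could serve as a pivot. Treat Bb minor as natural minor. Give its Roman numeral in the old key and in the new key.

iv in Bb minor; ii in Db major

The scale of Bb minor (natural minor) is Bb C Db Eb F Gb Ab; Eb is degree 4, and the triad built there (Eb-Gb-Bb) is minor, so it is iv.
The scale of Db major is Db Eb F Gb Ab Bb C; Eb is degree 2, and the triad built there (Eb-Gb-Bb) is minor, so it is ii.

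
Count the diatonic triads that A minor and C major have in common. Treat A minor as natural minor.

Diatonic triads of A minor (natural minor): Am (i), Bdim (ii°), C (III), Dm (iv), Em (v), F (VI), G (VII).
Diatonic triads of C major: C (I), Dm (ii), Em (iii), F (IV), G (V), Am (vi), Bdim (vii°).
Matching root and quality in both lists: Am, Bdim, C, Dm, Em, F, G.
That gives 7 common triads.

7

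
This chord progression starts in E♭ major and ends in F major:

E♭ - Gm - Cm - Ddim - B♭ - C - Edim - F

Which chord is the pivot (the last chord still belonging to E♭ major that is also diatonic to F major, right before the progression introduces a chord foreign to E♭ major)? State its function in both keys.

Chords diatonic to E♭ major: E♭, Fm, Gm, A♭, B♭, Cm, Ddim.
Reading the progression, the first chord not in that set is C, so the modulation leaves E♭ major there.
The chord immediately before C is B♭, which is diatonic to both keys: V in E♭ major and IV in F major.

B♭ — V in E♭ major, IV in F major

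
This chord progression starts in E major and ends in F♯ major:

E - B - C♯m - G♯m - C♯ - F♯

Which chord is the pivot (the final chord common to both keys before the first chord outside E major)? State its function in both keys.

Chords diatonic to E major: E, F♯m, G♯m, A, B, C♯m, D♯dim.
Reading the progression, the first chord not in that set is C♯, so the modulation leaves E major there.
The chord immediately before C♯ is G♯m, which is diatonic to both keys: iii in E major and ii in F♯ major.

G♯m — iii in E major, ii in F♯ major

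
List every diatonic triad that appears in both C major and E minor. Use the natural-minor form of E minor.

Triads in C major: C major (I), D minor (ii), E minor (iii), F major (IV), G major (V), A minor (vi), B diminished (vii°).
Triads in E minor (natural minor): E minor (i), F# diminished (ii°), G major (III), A minor (iv), B minor (v), C major (VI), D major (VII).
Shared triads with their functions: C major (I in C major, VI in E minor); E minor (iii in C major, i in E minor); G major (V in C major, III in E minor); A minor (vi in C major, iv in E minor).

C, Em, G, Am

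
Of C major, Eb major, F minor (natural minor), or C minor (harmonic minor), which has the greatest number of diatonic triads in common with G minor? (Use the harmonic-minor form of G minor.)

Triads of G minor (harmonic minor): Gm (i), Adim (ii°), Bbaug (III+), Cm (iv), D (V), Eb (VI), F#dim (vii°).
C major shares 0: none.
Eb major shares 3: Gm, Cm, Eb.
F minor (natural minor) shares 2: Cm, Eb.
C minor (harmonic minor) shares 1: Cm.
The most common triads (3) are shared with Eb major.

Eb major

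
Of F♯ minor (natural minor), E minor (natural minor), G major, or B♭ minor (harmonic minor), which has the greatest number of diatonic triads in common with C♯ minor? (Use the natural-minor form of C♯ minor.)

F♯ minor

Triads of C♯ minor (natural minor): C♯m (i), D♯dim (ii°), E (III), F♯m (iv), G♯m (v), A (VI), B (VII).
F♯ minor (natural minor) shares 4: C♯m, E, F♯m, A.
E minor (natural minor) shares 0: none.
G major shares 0: none.
B♭ minor (harmonic minor) shares 0: none.
The most common triads (4) are shared with F♯ minor.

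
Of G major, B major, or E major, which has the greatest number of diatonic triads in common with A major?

E major

Triads of A major: A major (I), B minor (ii), C♯ minor (iii), D major (IV), E major (V), F♯ minor (vi), G♯ diminished (vii°).
G major shares 2: Bm, D.
B major shares 2: C♯m, E.
E major shares 4: A, C♯m, E, F♯m.
The most common triads (4) are shared with E major.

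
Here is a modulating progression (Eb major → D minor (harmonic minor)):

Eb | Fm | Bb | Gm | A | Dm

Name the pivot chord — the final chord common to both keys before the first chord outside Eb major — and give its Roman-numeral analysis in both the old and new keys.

Gm — iii in Eb major, iv in D minor

Chords diatonic to Eb major: Eb, Fm, Gm, Ab, Bb, Cm, Ddim.
Reading the progression, the first chord not in that set is A, so the modulation leaves Eb major there.
The chord immediately before A is Gm, which is diatonic to both keys: iii in Eb major and iv in D minor.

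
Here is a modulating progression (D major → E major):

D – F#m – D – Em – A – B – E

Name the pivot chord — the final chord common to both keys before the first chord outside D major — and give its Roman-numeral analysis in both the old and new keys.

Chords diatonic to D major: D, Em, F#m, G, A, Bm, C#dim.
Reading the progression, the first chord not in that set is B, so the modulation leaves D major there.
The chord immediately before B is A, which is diatonic to both keys: V in D major and IV in E major.

A — V in D major, IV in E major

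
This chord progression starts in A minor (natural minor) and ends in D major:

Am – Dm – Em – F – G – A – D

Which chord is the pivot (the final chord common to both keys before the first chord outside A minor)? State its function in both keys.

Chords diatonic to A minor: Am, Bdim, C, Dm, Em, F, G.
Reading the progression, the first chord not in that set is A, so the modulation leaves A minor there.
The chord immediately before A is G, which is diatonic to both keys: VII in A minor and IV in D major.

G — VII in A minor, IV in D major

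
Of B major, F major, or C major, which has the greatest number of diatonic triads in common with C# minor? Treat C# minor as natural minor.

B major

Triads of C# minor (natural minor): C#m (i), D#dim (ii°), E (III), F#m (iv), G#m (v), A (VI), B (VII).
B major shares 4: C#m, E, G#m, B.
F major shares 0: none.
C major shares 0: none.
The most common triads (4) are shared with B major.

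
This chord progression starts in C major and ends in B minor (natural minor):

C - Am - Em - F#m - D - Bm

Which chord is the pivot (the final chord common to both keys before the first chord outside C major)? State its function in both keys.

Chords diatonic to C major: C, Dm, Em, F, G, Am, Bdim.
Reading the progression, the first chord not in that set is F#m, so the modulation leaves C major there.
The chord immediately before F#m is Em, which is diatonic to both keys: iii in C major and iv in B minor.

Em — iii in C major, iv in B minor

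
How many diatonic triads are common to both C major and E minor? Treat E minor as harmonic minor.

Diatonic triads of C major: C major (I), D minor (ii), E minor (iii), F major (IV), G major (V), A minor (vi), B diminished (vii°).
Diatonic triads of E minor (harmonic minor): E minor (i), F# diminished (ii°), G augmented (III+), A minor (iv), B major (V), C major (VI), D# diminished (vii°).
Matching root and quality in both lists: C major, E minor, A minor.
That gives 3 common triads.

3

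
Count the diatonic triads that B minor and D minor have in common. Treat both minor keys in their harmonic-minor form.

Diatonic triads of B minor (harmonic minor): B minor (i), C# diminished (ii°), D augmented (III+), E minor (iv), F# major (V), G major (VI), A# diminished (vii°).
Diatonic triads of D minor (harmonic minor): D minor (i), E diminished (ii°), F augmented (III+), G minor (iv), A major (V), Bb major (VI), C# diminished (vii°).
Matching root and quality in both lists: C# diminished.
That gives 1 common triad.

1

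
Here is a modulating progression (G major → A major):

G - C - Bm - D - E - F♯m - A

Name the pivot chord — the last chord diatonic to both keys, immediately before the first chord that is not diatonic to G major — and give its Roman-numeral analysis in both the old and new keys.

D — V in G major, IV in A major

Chords diatonic to G major: G, Am, Bm, C, D, Em, F♯dim.
Reading the progression, the first chord not in that set is E, so the modulation leaves G major there.
The chord immediately before E is D, which is diatonic to both keys: V in G major and IV in A major.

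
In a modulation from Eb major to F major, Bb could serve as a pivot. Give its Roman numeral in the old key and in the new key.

The scale of Eb major is Eb F G Ab Bb C D; Bb is degree 5, and the triad built there (Bb-D-F) is major, so it is V.
The scale of F major is F G A Bb C D E; Bb is degree 4, and the triad built there (Bb-D-F) is major, so it is IV.

V in Eb major; IV in F major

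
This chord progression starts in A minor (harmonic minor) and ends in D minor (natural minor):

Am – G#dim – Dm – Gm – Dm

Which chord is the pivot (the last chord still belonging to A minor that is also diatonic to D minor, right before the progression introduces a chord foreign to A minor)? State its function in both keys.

Dm — iv in A minor, i in D minor

Chords diatonic to A minor: Am, Bdim, Caug, Dm, E, F, G#dim.
Reading the progression, the first chord not in that set is Gm, so the modulation leaves A minor there.
The chord immediately before Gm is Dm, which is diatonic to both keys: iv in A minor and i in D minor.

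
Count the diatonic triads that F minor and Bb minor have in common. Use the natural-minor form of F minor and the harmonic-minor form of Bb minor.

1

Diatonic triads of F minor (natural minor): Fm (i), Gdim (ii°), Ab (III), Bbm (iv), Cm (v), Db (VI), Eb (VII).
Diatonic triads of Bb minor (harmonic minor): Bbm (i), Cdim (ii°), Dbaug (III+), Ebm (iv), F (V), Gb (VI), Adim (vii°).
Matching root and quality in both lists: Bbm.
That gives 1 common triad.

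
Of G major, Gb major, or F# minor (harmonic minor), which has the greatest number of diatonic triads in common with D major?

G major

Triads of D major: D major (I), E minor (ii), F# minor (iii), G major (IV), A major (V), B minor (vi), C# diminished (vii°).
G major shares 4: D, Em, G, Bm.
Gb major shares 0: none.
F# minor (harmonic minor) shares 3: D, F#m, Bm.
The most common triads (4) are shared with G major.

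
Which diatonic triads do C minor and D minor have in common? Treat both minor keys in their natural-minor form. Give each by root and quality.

Triads in C minor (natural minor): C minor (i), D diminished (ii°), E♭ major (III), F minor (iv), G minor (v), A♭ major (VI), B♭ major (VII).
Triads in D minor (natural minor): D minor (i), E diminished (ii°), F major (III), G minor (iv), A minor (v), B♭ major (VI), C major (VII).
Shared triads with their functions: G minor (v in C minor, iv in D minor); B♭ major (VII in C minor, VI in D minor).

Gm, B♭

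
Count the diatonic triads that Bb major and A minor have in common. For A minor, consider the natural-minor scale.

Diatonic triads of Bb major: Bb major (I), C minor (ii), D minor (iii), Eb major (IV), F major (V), G minor (vi), A diminished (vii°).
Diatonic triads of A minor (natural minor): A minor (i), B diminished (ii°), C major (III), D minor (iv), E minor (v), F major (VI), G major (VII).
Matching root and quality in both lists: D minor, F major.
That gives 2 common triads.

2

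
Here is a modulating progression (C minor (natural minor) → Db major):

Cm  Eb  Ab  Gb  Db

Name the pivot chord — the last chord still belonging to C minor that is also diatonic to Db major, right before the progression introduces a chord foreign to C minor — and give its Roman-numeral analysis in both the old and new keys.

Chords diatonic to C minor: Cm, Ddim, Eb, Fm, Gm, Ab, Bb.
Reading the progression, the first chord not in that set is Gb, so the modulation leaves C minor there.
The chord immediately before Gb is Ab, which is diatonic to both keys: VI in C minor and V in Db major.

Ab — VI in C minor, V in Db major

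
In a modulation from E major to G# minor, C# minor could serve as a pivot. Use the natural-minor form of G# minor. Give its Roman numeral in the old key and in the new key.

The scale of E major is E F# G# A B C# D#; C# is degree 6, and the triad built there (C#-E-G#) is minor, so it is vi.
The scale of G# minor (natural minor) is G# A# B C# D# E F#; C# is degree 4, and the triad built there (C#-E-G#) is minor, so it is iv.

vi in E major; iv in G# minor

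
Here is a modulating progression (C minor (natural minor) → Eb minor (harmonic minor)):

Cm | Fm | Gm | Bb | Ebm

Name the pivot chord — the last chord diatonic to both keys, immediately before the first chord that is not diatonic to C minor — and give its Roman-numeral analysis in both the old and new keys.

Bb — VII in C minor, V in Eb minor

Chords diatonic to C minor: Cm, Ddim, Eb, Fm, Gm, Ab, Bb.
Reading the progression, the first chord not in that set is Ebm, so the modulation leaves C minor there.
The chord immediately before Ebm is Bb, which is diatonic to both keys: VII in C minor and V in Eb minor.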